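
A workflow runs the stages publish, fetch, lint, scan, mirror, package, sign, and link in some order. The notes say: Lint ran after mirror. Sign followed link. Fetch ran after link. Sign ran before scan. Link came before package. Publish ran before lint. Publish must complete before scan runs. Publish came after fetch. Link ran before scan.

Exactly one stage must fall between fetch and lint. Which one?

Tracing the constraints gives fetch → publish → lint, so publish sits after fetch and before lint.
No other stage is forced both after fetch and before lint.

publish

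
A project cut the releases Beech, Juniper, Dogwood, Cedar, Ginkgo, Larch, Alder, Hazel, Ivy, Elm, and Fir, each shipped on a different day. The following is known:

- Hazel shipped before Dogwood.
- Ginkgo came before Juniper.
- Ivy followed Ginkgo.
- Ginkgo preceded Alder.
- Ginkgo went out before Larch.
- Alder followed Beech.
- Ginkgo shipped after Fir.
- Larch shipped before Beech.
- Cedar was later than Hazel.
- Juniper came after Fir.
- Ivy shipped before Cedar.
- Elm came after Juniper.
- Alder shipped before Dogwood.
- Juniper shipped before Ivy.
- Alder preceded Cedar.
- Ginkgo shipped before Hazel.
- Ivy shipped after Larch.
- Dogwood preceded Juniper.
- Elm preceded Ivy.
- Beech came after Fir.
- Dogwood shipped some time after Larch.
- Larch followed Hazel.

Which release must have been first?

Fir has a chain of constraints placing it before every other release, so Fir must be first.

Fir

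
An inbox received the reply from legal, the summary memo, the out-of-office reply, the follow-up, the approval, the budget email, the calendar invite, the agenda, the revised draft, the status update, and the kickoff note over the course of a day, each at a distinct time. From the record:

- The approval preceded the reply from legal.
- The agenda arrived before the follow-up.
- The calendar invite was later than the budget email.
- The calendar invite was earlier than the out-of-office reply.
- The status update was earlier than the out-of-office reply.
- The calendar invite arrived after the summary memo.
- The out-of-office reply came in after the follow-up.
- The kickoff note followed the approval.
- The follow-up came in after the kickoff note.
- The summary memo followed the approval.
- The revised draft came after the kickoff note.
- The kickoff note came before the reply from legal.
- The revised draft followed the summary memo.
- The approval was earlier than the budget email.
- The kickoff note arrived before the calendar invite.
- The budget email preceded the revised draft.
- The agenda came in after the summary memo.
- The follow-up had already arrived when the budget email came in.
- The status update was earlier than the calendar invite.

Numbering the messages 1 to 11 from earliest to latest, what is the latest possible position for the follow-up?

7

The follow-up must come before the budget email, the calendar invite, the out-of-office reply, and the revised draft — 4 messages forced after it.
Everything else can be placed before the follow-up in some valid order, so the follow-up can sit as late as position 11 − 4 = 7.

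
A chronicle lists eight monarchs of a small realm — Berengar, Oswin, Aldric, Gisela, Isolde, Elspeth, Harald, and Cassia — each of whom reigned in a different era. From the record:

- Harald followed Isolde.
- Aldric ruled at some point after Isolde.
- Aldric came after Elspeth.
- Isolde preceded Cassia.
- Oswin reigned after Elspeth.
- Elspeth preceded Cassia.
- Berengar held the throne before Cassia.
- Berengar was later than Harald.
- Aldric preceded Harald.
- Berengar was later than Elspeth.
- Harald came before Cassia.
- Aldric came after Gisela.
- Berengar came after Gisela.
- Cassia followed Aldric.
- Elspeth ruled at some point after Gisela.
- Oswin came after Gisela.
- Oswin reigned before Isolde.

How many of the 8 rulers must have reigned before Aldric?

Directly stated before Aldric: Elspeth, Gisela, and Isolde.
Oswin reaches Aldric via Oswin → Isolde → Aldric.
No chain forces Harald (or any of the others) ahead of Aldric.
That's Elspeth, Gisela, Isolde, and Oswin — 4 in all.

4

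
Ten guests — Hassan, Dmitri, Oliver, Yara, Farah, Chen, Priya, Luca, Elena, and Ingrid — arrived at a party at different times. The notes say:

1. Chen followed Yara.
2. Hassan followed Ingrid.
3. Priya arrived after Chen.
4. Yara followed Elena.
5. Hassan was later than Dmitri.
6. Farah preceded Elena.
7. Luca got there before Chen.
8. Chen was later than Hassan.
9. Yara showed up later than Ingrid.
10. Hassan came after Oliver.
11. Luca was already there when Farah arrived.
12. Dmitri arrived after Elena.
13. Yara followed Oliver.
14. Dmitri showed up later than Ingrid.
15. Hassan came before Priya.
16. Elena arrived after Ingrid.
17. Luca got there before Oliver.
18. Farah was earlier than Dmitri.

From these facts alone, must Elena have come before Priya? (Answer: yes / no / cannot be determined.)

Chain the constraints: Elena → Yara → Chen → Priya. Each link is directly stated, so Elena comes before Priya.

yes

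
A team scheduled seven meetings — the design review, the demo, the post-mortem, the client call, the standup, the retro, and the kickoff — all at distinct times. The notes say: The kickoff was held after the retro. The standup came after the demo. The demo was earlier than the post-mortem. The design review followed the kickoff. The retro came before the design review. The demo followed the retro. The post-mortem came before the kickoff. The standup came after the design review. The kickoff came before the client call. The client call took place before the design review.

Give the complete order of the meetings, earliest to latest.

The constraints fix every adjacent pair, so only one ordering works:
the retro → the demo → the post-mortem → the kickoff → the client call → the design review → the standup.

the retro, the demo, the post-mortem, the kickoff, the client call, the design review, the standup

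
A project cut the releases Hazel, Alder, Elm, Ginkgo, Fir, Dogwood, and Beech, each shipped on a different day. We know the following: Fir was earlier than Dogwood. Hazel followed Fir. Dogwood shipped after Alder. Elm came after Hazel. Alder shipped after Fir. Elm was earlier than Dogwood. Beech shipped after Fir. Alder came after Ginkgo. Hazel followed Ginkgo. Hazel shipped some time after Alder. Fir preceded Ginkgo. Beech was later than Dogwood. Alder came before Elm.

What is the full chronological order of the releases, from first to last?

Fir, Ginkgo, Alder, Hazel, Elm, Dogwood, Beech

The constraints fix every adjacent pair, so only one ordering works:
Fir → Ginkgo → Alder → Hazel → Elm → Dogwood → Beech.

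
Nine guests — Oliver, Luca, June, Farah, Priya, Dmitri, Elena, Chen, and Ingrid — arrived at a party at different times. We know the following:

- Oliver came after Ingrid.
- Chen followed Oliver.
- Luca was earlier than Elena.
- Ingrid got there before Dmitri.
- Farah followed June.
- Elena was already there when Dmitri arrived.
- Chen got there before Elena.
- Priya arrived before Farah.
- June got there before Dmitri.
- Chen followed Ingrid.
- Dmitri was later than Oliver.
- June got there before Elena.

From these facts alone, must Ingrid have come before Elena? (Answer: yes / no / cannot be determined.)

yes

Chain the constraints: Ingrid → Chen → Elena. Each link is directly stated, so Ingrid comes before Elena.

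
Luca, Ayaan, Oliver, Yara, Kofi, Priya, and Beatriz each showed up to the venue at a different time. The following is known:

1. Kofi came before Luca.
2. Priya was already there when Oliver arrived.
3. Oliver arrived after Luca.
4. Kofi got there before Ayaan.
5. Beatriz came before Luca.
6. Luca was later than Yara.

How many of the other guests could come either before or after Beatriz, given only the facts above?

Forced after Beatriz: Luca and Oliver.
That leaves Ayaan, Kofi, Priya, and Yara with no forced order relative to Beatriz — 4.

4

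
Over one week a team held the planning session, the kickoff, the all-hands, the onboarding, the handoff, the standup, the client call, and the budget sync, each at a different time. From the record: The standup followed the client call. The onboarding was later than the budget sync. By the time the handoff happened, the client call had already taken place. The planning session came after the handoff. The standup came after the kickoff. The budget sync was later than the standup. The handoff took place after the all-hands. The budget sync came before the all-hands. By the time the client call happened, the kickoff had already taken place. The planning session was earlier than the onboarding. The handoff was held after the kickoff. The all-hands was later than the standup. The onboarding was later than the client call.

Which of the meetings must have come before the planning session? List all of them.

the all-hands, the budget sync, the client call, the handoff, the kickoff, the standup

Directly stated before the planning session: the handoff.
The all-hands reaches the planning session via the all-hands → the handoff → the planning session.
The budget sync reaches the planning session via the budget sync → the all-hands → the handoff → the planning session.
The client call reaches the planning session via the client call → the handoff → the planning session.
Likewise the kickoff and the standup each reach the planning session by chaining the stated constraints.
No chain forces the onboarding ahead of the planning session.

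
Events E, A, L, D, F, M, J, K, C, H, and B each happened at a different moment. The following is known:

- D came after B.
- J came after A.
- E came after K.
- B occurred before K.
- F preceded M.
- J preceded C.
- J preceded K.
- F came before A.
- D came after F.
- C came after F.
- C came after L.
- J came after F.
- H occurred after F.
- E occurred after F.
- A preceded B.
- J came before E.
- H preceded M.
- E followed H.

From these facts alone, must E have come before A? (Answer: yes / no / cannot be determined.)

no

Tracing the constraints gives A → J → E, so A must come before E.
That means E cannot be before A.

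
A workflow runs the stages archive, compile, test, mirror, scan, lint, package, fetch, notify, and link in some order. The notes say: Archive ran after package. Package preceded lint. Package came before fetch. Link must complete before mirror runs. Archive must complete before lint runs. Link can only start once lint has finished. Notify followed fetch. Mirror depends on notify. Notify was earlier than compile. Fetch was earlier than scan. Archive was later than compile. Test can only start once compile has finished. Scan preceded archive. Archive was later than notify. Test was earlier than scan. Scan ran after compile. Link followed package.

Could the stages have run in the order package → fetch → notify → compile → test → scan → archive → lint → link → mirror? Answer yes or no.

Check each stated constraint against the proposed order — e.g. notify is ahead of mirror; package is ahead of link. Every pair is in the required order; nothing is violated.

yes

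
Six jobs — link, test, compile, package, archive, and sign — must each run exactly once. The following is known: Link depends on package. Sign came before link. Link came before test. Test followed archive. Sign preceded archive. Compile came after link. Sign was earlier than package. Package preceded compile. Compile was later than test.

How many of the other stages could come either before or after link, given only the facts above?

Forced before link: package and sign; forced after link: compile and test.
That leaves archive with no forced order relative to link — 1.

1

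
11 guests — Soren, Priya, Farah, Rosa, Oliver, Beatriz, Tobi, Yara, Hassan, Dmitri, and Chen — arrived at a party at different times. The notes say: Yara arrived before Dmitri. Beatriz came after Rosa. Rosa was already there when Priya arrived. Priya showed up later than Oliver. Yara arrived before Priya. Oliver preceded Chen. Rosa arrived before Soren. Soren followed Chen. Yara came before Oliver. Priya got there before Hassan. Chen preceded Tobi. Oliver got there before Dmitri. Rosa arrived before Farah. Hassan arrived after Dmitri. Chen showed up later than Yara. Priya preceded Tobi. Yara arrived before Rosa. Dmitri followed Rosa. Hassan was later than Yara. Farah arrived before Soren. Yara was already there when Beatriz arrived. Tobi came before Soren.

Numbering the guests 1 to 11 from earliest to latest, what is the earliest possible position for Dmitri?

Oliver, Rosa, and Yara must all come before Dmitri — 3 forced predecessors.
Nothing else is forced ahead of Dmitri, so their earliest slot is position 3 + 1 = 4.

4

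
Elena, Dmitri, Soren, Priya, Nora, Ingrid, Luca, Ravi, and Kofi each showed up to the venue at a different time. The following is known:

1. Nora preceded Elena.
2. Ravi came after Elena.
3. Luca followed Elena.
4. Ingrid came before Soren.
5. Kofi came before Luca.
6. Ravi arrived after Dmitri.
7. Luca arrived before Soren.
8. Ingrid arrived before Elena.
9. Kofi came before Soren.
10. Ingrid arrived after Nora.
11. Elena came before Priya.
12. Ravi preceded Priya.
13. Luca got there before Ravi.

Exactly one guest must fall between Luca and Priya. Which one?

Tracing the constraints gives Luca → Ravi → Priya, so Ravi sits after Luca and before Priya.
No other guest is forced both after Luca and before Priya.

Ravi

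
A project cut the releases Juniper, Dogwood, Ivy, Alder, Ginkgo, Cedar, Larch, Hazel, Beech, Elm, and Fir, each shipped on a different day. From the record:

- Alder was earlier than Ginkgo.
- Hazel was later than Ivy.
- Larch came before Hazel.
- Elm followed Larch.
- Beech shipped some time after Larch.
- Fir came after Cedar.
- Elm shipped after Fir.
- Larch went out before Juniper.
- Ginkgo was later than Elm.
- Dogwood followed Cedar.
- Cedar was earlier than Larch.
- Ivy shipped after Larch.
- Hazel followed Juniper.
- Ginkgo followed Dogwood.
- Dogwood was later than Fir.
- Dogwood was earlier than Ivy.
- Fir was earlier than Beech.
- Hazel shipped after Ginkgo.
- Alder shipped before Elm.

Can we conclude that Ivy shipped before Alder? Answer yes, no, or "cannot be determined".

cannot be determined

No chain of stated constraints runs from Ivy to Alder, and none runs from Alder to Ivy either.
So the relative order of Ivy and Alder is not fixed by the given facts.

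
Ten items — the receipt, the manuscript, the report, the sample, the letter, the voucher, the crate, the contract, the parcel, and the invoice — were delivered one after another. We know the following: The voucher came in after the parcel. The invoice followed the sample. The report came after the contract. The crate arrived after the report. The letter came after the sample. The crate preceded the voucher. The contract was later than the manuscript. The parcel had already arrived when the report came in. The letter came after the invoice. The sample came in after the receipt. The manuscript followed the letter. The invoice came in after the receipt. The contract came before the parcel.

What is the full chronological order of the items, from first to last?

The constraints fix every adjacent pair, so only one ordering works:
the receipt → the sample → the invoice → the letter → the manuscript → the contract → the parcel → the report → the crate → the voucher.

the receipt, the sample, the invoice, the letter, the manuscript, the contract, the parcel, the report, the crate, the voucher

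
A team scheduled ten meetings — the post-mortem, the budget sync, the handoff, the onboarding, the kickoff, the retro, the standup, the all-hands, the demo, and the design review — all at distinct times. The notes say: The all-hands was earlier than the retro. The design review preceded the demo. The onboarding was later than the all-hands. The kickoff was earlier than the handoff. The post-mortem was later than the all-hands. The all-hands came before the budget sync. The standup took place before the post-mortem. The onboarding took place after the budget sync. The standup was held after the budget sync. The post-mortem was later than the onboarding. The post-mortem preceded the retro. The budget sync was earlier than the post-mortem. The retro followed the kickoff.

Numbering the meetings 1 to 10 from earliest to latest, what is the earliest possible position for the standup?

The all-hands and the budget sync must both come before the standup — 2 forced predecessors.
Nothing else is forced ahead of the standup, so its earliest slot is position 2 + 1 = 3.

3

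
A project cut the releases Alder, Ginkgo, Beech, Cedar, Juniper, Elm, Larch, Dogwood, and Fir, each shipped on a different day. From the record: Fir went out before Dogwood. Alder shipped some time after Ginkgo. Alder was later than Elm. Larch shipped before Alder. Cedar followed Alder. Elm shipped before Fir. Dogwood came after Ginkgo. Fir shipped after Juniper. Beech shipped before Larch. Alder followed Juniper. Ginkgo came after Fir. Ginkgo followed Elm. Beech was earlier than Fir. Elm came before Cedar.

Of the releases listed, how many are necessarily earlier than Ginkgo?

Directly stated before Ginkgo: Elm and Fir.
Beech reaches Ginkgo via Beech → Fir → Ginkgo.
Juniper reaches Ginkgo via Juniper → Fir → Ginkgo.
That's Beech, Elm, Fir, and Juniper — 4 in all.

4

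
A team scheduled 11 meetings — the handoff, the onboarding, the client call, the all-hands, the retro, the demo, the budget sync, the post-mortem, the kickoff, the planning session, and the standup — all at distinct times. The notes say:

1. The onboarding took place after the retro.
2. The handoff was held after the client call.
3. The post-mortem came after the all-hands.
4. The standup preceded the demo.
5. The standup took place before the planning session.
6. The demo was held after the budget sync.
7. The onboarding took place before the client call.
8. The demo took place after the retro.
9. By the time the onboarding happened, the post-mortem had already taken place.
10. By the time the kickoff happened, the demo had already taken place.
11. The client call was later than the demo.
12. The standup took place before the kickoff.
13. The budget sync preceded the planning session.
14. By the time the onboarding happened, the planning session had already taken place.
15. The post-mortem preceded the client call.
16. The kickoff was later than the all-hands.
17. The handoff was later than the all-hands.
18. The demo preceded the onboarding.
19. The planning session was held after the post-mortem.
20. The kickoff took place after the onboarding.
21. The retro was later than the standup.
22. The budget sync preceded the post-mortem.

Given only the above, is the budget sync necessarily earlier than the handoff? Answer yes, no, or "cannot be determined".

Chain the constraints: the budget sync → the post-mortem → the client call → the handoff. Each link is directly stated, so the budget sync comes before the handoff.

yes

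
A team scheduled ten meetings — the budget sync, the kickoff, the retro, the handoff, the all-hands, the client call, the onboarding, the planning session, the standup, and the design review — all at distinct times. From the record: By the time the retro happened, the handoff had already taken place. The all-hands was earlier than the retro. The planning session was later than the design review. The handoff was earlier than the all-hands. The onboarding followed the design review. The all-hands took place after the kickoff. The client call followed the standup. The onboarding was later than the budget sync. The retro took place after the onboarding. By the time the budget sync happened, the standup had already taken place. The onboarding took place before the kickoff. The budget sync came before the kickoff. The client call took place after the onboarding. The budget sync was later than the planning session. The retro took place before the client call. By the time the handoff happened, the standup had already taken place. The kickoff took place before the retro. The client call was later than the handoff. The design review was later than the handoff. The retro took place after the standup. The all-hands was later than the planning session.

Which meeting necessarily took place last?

Every other meeting has a chain of constraints placing it before the client call, so the client call is last.

the client call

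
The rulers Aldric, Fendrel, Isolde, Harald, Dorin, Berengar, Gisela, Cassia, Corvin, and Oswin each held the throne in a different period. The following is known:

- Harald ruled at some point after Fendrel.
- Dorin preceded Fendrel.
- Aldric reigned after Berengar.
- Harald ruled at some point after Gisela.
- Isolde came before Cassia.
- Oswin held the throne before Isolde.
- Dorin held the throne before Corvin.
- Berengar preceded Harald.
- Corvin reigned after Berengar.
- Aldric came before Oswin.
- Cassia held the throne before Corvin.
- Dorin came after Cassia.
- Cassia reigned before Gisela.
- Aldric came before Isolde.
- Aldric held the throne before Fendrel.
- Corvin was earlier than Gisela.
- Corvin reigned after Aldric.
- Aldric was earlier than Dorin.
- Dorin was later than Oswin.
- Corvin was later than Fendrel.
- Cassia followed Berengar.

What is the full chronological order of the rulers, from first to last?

The constraints fix every adjacent pair, so only one ordering works:
Berengar → Aldric → Oswin → Isolde → Cassia → Dorin → Fendrel → Corvin → Gisela → Harald.

Berengar, Aldric, Oswin, Isolde, Cassia, Dorin, Fendrel, Corvin, Gisela, Harald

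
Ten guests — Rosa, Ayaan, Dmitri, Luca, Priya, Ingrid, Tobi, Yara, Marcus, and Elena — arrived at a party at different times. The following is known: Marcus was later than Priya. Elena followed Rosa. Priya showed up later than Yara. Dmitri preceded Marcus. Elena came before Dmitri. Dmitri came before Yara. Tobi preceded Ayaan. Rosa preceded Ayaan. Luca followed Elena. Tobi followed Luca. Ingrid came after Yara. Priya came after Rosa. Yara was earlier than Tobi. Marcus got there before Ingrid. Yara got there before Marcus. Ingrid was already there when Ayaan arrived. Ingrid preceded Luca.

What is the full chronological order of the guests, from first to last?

Rosa, Elena, Dmitri, Yara, Priya, Marcus, Ingrid, Luca, Tobi, Ayaan

The constraints fix every adjacent pair, so only one ordering works:
Rosa → Elena → Dmitri → Yara → Priya → Marcus → Ingrid → Luca → Tobi → Ayaan.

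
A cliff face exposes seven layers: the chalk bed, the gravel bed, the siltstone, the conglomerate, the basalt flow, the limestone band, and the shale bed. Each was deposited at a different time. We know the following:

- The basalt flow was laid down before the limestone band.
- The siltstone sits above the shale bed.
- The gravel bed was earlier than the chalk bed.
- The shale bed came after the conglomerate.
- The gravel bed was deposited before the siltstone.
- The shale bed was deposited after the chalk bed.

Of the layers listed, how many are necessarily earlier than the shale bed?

Directly stated before the shale bed: the chalk bed and the conglomerate.
The gravel bed reaches the shale bed via the gravel bed → the chalk bed → the shale bed.
That's the chalk bed, the conglomerate, and the gravel bed — 3 in all.

3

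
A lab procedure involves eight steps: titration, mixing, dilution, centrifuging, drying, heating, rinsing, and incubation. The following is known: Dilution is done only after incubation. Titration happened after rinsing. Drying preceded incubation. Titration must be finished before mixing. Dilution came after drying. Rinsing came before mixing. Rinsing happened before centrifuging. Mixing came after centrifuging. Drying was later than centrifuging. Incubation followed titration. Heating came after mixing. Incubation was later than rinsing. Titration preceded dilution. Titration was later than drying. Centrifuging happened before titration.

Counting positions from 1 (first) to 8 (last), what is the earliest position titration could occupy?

Centrifuging, drying, and rinsing must all come before titration — 3 forced predecessors.
Nothing else is forced ahead of titration, so its earliest slot is position 3 + 1 = 4.

4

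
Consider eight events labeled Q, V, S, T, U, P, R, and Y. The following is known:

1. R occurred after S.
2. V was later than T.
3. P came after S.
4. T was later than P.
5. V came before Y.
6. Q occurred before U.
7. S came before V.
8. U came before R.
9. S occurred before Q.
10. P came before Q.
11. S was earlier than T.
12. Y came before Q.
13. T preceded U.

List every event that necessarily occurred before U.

P, Q, S, T, V, Y

Directly stated before U: Q and T.
P reaches U via P → Q → U.
S reaches U via S → T → U.
V reaches U via V → Y → Q → U.
Likewise Y reaches U by chaining the stated constraints.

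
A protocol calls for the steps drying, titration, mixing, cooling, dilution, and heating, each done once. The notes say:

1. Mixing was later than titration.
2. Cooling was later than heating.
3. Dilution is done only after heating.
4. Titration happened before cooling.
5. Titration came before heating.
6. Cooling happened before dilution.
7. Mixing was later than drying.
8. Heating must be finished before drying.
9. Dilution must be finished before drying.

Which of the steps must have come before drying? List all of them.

cooling, dilution, heating, titration

Directly stated before drying: dilution and heating.
Cooling reaches drying via cooling → dilution → drying.
Titration reaches drying via titration → heating → drying.
No chain forces mixing ahead of drying.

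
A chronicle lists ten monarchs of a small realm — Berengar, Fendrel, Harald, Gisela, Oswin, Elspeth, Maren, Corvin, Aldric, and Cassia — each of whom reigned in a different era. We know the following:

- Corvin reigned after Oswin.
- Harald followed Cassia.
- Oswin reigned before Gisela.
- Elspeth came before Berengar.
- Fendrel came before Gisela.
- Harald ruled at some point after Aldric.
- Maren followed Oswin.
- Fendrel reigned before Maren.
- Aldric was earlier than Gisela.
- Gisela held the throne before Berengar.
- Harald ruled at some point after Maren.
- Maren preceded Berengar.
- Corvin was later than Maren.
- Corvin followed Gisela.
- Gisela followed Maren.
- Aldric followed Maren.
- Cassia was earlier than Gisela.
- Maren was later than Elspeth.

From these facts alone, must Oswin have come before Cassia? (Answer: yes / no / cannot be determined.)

cannot be determined

No chain of stated constraints runs from Oswin to Cassia, and none runs from Cassia to Oswin either.
So the relative order of Oswin and Cassia is not fixed by the given facts.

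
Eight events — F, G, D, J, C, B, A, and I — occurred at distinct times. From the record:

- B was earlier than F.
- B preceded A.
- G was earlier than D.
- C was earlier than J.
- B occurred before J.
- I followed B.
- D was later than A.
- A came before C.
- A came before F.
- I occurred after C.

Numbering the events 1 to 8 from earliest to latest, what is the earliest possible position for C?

A and B must both come before C — 2 forced predecessors.
Nothing else is forced ahead of C, so its earliest slot is position 2 + 1 = 3.

3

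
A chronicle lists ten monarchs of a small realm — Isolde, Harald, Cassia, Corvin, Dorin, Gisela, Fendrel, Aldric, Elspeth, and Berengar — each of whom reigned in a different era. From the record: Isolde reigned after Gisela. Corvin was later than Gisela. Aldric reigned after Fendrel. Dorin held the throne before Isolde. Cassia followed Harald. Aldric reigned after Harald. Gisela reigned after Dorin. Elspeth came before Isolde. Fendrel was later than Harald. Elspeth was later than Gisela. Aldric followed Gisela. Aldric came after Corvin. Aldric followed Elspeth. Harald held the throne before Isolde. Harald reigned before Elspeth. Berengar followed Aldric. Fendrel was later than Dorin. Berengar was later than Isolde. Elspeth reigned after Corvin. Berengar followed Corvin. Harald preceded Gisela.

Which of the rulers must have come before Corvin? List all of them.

Directly stated before Corvin: Gisela.
Dorin reaches Corvin via Dorin → Gisela → Corvin.
Harald reaches Corvin via Harald → Gisela → Corvin.

Dorin, Gisela, Harald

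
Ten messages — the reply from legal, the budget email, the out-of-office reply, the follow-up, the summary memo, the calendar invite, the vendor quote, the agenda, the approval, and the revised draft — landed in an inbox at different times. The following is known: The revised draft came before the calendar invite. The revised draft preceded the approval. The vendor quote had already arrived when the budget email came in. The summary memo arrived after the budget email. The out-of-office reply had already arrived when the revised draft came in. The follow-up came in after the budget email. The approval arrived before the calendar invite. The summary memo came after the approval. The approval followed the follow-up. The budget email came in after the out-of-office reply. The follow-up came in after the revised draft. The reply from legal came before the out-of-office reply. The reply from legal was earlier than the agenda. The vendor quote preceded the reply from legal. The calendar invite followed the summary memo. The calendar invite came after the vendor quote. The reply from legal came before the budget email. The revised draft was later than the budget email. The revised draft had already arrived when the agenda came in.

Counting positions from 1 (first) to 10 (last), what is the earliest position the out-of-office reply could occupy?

3

The reply from legal and the vendor quote must both come before the out-of-office reply — 2 forced predecessors.
Nothing else is forced ahead of the out-of-office reply, so its earliest slot is position 2 + 1 = 3.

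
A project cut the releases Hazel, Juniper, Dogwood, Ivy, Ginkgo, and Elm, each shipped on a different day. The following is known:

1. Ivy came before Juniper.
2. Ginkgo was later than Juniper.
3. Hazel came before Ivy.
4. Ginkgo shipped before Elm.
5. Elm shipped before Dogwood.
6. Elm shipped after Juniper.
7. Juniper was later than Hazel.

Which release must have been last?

Dogwood

Every other release has a chain of constraints placing it before Dogwood, so Dogwood is last.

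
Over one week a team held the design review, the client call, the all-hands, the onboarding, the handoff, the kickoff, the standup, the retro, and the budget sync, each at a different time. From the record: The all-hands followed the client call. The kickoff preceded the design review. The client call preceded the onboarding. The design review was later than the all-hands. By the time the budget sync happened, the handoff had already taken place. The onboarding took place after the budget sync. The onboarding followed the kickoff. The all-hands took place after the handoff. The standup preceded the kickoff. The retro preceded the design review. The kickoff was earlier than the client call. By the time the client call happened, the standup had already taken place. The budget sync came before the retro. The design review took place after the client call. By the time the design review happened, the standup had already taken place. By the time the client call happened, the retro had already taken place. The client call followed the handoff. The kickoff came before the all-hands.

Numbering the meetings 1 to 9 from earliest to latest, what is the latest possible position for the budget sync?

4

The budget sync must come before the all-hands, the client call, the design review, the onboarding, and the retro — 5 meetings forced after it.
Everything else can be placed before the budget sync in some valid order, so the budget sync can sit as late as position 9 − 5 = 4.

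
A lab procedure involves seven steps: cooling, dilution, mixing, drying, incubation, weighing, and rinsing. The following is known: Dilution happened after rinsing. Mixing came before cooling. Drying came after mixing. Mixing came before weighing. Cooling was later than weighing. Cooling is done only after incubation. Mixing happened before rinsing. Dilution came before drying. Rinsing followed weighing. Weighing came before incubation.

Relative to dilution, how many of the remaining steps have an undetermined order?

Forced before dilution: mixing, rinsing, and weighing; forced after dilution: drying.
That leaves cooling and incubation with no forced order relative to dilution — 2.

2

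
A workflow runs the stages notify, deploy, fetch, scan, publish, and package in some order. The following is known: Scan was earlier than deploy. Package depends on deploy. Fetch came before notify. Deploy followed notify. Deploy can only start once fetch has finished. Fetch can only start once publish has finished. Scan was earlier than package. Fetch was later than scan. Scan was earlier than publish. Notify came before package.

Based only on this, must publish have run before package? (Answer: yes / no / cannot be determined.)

yes

Chain the constraints: publish → fetch → deploy → package. Each link is directly stated, so publish comes before package.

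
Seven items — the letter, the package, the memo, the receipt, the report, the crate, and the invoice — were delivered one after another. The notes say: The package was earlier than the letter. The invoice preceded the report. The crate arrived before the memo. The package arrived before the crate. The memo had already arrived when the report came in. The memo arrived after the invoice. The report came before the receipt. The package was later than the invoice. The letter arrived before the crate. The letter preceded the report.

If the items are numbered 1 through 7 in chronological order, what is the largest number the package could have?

The package must come before the crate, the letter, the memo, the receipt, and the report — 5 items forced after it.
Everything else can be placed before the package in some valid order, so the package can sit as late as position 7 − 5 = 2.

2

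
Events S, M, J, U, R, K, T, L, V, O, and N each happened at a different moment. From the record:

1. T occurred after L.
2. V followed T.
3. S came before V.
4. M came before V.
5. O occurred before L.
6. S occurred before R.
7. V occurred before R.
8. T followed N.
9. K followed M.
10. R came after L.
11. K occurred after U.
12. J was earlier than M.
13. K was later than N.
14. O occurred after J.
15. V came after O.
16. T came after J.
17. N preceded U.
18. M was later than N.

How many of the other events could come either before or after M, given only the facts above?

5

Forced before M: J and N; forced after M: K, R, and V.
That leaves L, O, S, T, and U with no forced order relative to M — 5.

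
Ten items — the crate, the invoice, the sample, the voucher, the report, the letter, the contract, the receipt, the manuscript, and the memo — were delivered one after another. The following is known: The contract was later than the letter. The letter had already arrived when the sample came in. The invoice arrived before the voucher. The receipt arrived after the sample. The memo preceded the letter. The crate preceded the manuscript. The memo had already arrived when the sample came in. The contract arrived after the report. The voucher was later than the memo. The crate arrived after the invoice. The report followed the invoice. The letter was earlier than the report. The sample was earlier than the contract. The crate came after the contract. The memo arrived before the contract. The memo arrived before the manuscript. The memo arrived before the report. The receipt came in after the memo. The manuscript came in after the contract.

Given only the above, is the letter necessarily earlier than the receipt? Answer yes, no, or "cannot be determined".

Chain the constraints: the letter → the sample → the receipt. Each link is directly stated, so the letter comes before the receipt.

yes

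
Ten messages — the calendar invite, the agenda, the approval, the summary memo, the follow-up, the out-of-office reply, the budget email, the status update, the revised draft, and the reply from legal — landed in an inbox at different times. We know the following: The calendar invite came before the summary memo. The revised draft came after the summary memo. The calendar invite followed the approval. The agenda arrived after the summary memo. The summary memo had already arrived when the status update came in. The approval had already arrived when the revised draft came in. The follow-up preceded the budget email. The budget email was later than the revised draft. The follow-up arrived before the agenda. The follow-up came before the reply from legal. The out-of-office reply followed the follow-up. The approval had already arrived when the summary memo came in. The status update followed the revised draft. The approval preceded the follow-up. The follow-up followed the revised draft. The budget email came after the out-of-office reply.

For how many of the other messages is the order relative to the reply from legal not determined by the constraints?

Forced before the reply from legal: the approval, the calendar invite, the follow-up, the revised draft, and the summary memo.
That leaves the agenda, the budget email, the out-of-office reply, and the status update with no forced order relative to the reply from legal — 4.

4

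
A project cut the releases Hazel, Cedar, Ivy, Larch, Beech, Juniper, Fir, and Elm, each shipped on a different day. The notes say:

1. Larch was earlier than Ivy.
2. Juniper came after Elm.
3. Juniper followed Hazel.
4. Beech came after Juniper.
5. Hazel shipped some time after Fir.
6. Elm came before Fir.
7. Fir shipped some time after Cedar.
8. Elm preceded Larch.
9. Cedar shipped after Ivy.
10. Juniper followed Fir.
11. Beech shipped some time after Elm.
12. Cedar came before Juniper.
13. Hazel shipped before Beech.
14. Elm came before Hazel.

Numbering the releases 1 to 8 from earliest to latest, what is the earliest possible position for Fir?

Cedar, Elm, Ivy, and Larch must all come before Fir — 4 forced predecessors.
Nothing else is forced ahead of Fir, so its earliest slot is position 4 + 1 = 5.

5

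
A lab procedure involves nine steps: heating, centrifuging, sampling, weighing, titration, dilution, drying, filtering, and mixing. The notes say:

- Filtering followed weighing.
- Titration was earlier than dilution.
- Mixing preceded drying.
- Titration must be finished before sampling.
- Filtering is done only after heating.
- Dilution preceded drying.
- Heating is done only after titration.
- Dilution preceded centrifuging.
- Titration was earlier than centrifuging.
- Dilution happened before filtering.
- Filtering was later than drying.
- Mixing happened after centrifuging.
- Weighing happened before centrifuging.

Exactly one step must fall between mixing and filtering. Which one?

drying

Tracing the constraints gives mixing → drying → filtering, so drying sits after mixing and before filtering.
No other step is forced both after mixing and before filtering.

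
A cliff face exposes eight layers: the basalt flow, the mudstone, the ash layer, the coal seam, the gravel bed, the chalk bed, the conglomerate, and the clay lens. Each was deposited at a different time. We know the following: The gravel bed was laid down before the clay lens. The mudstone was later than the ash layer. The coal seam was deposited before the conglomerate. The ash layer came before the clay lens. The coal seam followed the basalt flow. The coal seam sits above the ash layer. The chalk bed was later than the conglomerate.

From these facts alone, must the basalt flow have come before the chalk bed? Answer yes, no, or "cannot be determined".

Chain the constraints: the basalt flow → the coal seam → the conglomerate → the chalk bed. Each link is directly stated, so the basalt flow comes before the chalk bed.

yes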